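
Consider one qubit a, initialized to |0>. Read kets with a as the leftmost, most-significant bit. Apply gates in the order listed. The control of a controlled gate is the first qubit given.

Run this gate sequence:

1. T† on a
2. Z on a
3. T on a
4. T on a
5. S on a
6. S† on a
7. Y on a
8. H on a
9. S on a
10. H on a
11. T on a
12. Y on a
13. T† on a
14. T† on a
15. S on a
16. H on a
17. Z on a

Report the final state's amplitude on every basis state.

The final amplitudes are sqrt(2)*(-1 + I + sqrt(2)*I)/4 on |0>, sqrt(2)*(-1 - exp(I*pi/4) - exp(3*I*pi/4) + I)/4 on |1>.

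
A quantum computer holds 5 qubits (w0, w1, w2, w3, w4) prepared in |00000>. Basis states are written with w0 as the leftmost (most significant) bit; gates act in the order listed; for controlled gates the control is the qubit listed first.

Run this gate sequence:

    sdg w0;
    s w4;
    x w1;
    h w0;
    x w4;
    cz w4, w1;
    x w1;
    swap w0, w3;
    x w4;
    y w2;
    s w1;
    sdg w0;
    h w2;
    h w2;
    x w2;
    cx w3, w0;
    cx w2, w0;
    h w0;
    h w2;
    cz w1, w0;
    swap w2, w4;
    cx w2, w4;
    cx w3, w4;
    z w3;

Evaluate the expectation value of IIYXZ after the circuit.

The expectation value of IIYXZ is 0.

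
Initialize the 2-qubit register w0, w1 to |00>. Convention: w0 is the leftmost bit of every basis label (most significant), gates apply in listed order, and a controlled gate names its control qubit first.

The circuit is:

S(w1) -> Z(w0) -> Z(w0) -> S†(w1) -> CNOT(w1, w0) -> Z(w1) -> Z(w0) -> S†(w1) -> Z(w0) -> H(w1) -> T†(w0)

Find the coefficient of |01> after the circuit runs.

The final state's coefficient on |01> equals sqrt(2)/2. Key observation: gates 1-4 undo each other exactly, leaving only the rest of the circuit to track.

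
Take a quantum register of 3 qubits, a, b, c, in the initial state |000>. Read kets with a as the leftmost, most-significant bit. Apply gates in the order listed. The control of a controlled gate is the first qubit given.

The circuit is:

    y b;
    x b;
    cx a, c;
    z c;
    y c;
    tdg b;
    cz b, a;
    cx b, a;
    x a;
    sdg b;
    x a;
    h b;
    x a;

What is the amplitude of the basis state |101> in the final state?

|101> carries amplitude -sqrt(2)/2 in the final state.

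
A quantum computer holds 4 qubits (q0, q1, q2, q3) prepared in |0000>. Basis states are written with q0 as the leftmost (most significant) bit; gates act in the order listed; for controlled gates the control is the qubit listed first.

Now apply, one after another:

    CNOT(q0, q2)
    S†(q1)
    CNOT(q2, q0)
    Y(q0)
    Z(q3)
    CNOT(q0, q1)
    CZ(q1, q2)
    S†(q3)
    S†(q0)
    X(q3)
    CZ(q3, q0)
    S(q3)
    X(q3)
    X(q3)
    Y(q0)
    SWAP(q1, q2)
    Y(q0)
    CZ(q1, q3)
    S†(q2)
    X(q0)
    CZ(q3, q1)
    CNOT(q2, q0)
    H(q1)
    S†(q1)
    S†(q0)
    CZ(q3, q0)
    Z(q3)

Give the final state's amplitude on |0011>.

The final state's coefficient on |0011> equals 0. Key observation: the block from step 13 through step 14 cancels to the identity and can be dropped.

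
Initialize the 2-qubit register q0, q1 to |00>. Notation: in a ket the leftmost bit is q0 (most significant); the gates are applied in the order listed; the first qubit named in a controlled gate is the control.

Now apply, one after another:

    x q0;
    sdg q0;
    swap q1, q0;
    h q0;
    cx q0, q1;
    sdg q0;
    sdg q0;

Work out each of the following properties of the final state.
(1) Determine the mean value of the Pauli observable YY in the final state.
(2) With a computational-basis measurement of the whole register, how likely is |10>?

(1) The expectation value of YY is -1.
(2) The probability of measuring |10> is 1/2.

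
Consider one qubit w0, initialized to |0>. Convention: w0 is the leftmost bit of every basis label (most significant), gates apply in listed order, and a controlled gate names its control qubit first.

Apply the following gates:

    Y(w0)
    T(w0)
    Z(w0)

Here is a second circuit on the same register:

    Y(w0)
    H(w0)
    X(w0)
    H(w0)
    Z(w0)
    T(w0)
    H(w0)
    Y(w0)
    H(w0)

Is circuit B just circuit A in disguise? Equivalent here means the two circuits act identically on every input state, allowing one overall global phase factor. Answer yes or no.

No: there is an input state on which the two circuits produce genuinely different outputs (not merely differing by a phase).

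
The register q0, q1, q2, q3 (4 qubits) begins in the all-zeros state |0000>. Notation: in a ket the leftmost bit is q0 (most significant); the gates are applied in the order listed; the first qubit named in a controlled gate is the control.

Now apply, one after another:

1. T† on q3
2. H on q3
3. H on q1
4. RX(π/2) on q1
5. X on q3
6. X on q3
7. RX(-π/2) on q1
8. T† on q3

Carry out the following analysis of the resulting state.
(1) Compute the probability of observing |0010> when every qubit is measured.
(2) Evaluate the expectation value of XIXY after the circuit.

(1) The probability of measuring |0010> is 0. Key observation: steps 4-7 multiply out to the identity, so the circuit reduces to the remaining gates.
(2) In the final state, XIXY has expectation 0.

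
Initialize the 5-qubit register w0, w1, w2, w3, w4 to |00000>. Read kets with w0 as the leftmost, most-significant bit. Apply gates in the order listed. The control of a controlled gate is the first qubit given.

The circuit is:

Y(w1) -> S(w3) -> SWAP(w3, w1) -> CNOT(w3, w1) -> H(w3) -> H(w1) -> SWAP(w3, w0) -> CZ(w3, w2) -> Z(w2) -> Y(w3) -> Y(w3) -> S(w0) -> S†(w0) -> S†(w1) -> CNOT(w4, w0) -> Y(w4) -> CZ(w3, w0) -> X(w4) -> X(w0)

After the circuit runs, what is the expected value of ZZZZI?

The expectation value of ZZZZI is 0.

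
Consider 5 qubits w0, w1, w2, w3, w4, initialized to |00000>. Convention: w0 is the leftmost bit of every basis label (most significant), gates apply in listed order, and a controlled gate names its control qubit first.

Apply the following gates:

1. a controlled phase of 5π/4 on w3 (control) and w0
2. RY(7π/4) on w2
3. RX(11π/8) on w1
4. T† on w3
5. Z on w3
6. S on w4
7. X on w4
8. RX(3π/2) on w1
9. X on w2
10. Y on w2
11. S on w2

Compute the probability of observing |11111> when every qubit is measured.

Outcome |11111> occurs with probability 0.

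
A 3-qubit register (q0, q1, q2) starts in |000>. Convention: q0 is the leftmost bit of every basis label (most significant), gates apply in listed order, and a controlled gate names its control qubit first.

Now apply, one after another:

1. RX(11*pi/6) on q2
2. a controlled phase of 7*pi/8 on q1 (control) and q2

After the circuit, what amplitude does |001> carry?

The amplitude on |001> is I*(-sqrt(6) + sqrt(2))/4.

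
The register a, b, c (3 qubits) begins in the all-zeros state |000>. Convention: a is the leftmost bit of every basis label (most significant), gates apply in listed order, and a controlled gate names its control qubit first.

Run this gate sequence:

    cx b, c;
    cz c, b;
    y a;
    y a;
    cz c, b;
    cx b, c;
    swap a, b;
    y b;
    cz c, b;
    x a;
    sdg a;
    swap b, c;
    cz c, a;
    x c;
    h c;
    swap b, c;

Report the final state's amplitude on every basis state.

The resulting statevector has amplitude -sqrt(2)/2 on |100>, -sqrt(2)/2 on |110>, and 0 on every other basis state. Key observation: steps 1-6 multiply out to the identity, so the circuit reduces to the remaining gates.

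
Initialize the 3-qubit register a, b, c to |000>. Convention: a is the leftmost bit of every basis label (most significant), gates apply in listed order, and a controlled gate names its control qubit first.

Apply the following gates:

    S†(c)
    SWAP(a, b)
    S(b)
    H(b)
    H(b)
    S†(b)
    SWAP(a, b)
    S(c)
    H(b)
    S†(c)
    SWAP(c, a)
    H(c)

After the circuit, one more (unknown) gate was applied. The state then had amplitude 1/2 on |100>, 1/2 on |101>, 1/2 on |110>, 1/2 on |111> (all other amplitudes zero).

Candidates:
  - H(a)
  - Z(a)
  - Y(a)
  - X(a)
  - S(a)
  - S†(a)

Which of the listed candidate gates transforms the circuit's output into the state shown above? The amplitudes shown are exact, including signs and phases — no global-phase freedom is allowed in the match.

The unique candidate consistent with the amplitudes is X(a). Key observation: gates 1-8 undo each other exactly, leaving only the rest of the circuit to track.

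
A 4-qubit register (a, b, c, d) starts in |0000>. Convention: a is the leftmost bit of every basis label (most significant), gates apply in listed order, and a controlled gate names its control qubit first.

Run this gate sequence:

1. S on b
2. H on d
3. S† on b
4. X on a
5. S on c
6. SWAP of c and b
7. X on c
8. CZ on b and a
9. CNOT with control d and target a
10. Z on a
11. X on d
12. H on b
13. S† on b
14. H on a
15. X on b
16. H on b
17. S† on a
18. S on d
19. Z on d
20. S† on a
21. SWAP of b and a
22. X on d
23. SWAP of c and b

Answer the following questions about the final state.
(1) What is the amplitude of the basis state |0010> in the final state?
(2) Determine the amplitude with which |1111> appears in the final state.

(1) The amplitude on |0010> is 0.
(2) |1111> carries amplitude 1/4 + I/4 in the final state.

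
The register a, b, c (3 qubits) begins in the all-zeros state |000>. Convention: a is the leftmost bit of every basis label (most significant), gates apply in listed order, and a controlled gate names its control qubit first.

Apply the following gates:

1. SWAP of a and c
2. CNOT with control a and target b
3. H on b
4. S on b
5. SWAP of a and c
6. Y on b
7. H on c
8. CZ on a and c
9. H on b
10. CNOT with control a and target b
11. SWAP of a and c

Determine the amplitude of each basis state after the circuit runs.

After the circuit, the state carries amplitude sqrt(2)*(1 + I)/4 on |000>, 0 on |001>, sqrt(2)*(1 - I)/4 on |010>, 0 on |011>, sqrt(2)*(1 + I)/4 on |100>, 0 on |101>, sqrt(2)*(1 - I)/4 on |110>, 0 on |111>.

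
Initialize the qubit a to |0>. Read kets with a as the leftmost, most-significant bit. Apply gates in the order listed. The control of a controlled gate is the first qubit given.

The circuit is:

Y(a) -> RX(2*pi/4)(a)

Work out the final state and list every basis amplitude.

The final amplitudes are sqrt(2)/2 on |0>, sqrt(2)*I/2 on |1>.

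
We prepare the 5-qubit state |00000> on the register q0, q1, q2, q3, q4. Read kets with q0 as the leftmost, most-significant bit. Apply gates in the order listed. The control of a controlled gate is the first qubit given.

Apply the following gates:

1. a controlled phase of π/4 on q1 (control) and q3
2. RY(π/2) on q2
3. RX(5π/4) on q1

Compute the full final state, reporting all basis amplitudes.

The final amplitudes are -sqrt(4 - 2*sqrt(2))/4 on |00000>, -sqrt(4 - 2*sqrt(2))/4 on |00100>, -I*sqrt(2*sqrt(2) + 4)/4 on |01000>, -I*sqrt(2*sqrt(2) + 4)/4 on |01100>, and 0 on every other basis state.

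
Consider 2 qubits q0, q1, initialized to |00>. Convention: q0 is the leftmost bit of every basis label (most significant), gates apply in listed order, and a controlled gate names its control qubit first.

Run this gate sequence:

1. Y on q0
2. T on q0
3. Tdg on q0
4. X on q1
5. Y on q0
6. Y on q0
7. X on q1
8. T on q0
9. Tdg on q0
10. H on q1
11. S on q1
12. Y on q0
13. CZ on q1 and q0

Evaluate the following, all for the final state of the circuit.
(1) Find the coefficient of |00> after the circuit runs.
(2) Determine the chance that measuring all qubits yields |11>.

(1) The amplitude on |00> is sqrt(2)/2. Key observation: steps 2-9 multiply out to the identity, so the circuit reduces to the remaining gates.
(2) A full measurement returns |11> with probability 0.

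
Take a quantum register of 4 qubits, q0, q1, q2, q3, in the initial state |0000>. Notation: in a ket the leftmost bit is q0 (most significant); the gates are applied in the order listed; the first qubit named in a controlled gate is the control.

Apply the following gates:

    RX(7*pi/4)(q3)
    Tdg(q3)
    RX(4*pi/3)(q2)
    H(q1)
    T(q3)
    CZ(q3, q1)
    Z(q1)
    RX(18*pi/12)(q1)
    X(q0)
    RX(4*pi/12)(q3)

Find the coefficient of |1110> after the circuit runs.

|1110> carries amplitude sqrt(6 - 3*sqrt(2))/16 + 3*sqrt(sqrt(2) + 2)/16 - I*sqrt(6 - 3*sqrt(2))/16 + 3*I*sqrt(sqrt(2) + 2)/16 in the final state.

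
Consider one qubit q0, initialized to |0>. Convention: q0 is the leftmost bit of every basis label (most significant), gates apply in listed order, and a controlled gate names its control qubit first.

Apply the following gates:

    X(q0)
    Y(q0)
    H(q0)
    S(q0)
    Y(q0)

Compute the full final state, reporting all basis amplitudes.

The final amplitudes are -sqrt(2)*I/2 on |0>, sqrt(2)/2 on |1>.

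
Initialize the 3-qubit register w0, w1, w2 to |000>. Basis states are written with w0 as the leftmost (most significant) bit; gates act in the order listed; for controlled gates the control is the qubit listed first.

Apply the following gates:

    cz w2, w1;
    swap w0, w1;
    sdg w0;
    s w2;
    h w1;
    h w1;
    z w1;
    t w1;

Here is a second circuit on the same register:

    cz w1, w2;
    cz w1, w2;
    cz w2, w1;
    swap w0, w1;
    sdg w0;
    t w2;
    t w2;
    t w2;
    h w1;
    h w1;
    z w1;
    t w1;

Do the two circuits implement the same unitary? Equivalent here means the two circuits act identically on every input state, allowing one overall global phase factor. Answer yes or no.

No: there is an input state on which the two circuits produce genuinely different outputs (not merely differing by a phase).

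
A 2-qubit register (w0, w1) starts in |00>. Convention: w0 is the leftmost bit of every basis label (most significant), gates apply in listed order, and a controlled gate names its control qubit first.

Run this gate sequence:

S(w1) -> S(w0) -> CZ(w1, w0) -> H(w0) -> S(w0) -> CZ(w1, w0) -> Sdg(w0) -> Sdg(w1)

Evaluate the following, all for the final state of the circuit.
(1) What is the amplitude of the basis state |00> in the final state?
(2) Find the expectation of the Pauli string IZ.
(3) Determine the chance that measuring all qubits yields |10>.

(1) The amplitude on |00> is sqrt(2)/2.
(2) In the final state, IZ has expectation 1.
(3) Outcome |10> occurs with probability 1/2.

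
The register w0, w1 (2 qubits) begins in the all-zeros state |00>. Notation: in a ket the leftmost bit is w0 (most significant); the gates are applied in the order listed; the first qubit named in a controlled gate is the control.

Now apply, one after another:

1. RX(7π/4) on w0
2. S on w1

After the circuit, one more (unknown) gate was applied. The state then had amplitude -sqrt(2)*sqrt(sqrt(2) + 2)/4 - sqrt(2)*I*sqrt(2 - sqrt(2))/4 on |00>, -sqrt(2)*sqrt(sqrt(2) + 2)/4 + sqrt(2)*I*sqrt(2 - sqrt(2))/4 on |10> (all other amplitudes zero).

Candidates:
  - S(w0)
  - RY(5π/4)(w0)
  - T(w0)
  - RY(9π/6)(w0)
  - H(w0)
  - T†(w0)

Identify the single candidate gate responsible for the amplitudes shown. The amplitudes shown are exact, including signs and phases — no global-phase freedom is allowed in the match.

It was H(w0) that produced the state shown.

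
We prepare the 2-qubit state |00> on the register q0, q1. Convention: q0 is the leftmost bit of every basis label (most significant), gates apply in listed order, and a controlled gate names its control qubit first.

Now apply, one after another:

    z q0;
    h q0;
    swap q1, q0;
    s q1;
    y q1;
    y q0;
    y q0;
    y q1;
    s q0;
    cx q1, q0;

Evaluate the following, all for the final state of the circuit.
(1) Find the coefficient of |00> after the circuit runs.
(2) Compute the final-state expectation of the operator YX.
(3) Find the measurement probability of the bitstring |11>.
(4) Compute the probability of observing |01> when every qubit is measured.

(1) The amplitude on |00> is sqrt(2)/2. Key observation: steps 5-8 multiply out to the identity, so the circuit reduces to the remaining gates.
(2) In the final state, YX has expectation 1.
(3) The probability of measuring |11> is 1/2.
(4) A full measurement returns |01> with probability 0.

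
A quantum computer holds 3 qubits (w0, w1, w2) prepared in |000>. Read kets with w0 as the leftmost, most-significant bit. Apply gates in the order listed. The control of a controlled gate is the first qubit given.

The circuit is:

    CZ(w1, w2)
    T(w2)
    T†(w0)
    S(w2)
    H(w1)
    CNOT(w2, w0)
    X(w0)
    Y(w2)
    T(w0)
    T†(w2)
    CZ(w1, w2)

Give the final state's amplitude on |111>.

The amplitude on |111> is -sqrt(2)*I/2.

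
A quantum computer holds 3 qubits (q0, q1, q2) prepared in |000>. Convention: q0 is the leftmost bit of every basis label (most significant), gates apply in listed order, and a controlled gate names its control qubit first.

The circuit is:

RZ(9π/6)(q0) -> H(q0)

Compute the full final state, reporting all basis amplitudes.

The final amplitudes are -sqrt(2)*exp(I*pi/4)/2 on |000>, -sqrt(2)*exp(I*pi/4)/2 on |100>, and 0 on every other basis state.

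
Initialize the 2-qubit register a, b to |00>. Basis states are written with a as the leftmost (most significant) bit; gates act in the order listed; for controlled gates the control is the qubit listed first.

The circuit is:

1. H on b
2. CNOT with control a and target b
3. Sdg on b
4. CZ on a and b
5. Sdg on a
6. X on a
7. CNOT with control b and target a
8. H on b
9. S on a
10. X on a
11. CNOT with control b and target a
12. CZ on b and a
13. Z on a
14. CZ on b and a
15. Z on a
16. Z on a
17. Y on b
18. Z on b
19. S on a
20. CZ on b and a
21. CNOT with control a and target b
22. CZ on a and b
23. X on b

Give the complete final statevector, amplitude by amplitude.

After the circuit, the state carries amplitude 1/2 on |00>, 1/2 on |01>, I/2 on |10>, -I/2 on |11>.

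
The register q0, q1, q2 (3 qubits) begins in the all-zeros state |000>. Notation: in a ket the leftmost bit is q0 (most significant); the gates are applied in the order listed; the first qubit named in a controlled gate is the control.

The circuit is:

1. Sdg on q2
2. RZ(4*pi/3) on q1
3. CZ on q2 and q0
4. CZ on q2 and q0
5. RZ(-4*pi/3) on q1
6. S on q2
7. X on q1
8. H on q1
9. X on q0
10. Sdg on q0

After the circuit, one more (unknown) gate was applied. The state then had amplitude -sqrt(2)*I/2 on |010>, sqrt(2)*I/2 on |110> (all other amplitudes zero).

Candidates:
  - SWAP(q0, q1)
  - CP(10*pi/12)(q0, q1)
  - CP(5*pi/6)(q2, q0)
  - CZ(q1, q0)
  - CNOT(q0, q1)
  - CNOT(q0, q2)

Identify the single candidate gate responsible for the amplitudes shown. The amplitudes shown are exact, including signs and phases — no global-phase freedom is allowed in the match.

It was SWAP(q0, q1) that produced the state shown.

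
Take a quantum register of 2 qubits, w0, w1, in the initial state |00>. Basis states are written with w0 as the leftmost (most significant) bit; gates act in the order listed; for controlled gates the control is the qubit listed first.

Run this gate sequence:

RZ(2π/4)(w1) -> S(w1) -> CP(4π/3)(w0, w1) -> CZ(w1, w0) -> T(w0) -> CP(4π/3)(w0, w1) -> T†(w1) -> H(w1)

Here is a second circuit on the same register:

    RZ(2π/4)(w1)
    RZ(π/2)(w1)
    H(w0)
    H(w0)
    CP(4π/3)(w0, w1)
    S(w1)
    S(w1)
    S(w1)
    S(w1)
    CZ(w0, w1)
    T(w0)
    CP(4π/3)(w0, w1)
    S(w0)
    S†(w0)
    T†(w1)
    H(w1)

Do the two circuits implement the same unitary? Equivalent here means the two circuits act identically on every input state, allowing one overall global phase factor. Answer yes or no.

Yes: on every input state the two circuits agree up to one overall phase factor.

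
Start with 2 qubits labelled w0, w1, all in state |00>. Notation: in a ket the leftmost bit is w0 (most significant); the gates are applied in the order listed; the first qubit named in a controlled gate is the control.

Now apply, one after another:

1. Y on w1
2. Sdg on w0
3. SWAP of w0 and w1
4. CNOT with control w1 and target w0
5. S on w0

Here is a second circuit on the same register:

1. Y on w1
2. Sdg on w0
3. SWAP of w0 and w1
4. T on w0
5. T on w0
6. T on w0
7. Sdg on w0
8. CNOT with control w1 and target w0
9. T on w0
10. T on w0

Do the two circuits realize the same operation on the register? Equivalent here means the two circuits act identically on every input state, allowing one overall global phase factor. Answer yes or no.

No: there is an input state on which the two circuits produce genuinely different outputs (not merely differing by a phase).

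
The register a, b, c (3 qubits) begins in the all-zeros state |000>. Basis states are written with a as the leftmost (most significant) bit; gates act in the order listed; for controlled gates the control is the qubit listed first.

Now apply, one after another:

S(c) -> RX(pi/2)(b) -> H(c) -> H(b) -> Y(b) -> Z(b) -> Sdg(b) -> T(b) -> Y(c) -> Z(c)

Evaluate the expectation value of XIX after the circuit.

The expectation value of XIX is 0.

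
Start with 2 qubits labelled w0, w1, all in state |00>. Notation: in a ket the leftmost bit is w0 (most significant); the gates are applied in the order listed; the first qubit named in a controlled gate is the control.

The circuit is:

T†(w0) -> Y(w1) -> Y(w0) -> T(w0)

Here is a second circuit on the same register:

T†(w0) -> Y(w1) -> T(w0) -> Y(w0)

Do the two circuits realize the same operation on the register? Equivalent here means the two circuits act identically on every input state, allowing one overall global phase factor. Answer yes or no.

No: there is an input state on which the two circuits produce genuinely different outputs (not merely differing by a phase).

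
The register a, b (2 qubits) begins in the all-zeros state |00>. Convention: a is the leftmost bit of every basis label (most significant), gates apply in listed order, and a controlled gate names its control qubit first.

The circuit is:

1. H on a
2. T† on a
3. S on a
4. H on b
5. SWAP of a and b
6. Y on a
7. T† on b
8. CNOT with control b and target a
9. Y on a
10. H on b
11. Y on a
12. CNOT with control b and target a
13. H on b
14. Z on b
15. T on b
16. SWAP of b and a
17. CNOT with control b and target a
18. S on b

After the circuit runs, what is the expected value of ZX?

The expectation value of ZX is sqrt(2)/2.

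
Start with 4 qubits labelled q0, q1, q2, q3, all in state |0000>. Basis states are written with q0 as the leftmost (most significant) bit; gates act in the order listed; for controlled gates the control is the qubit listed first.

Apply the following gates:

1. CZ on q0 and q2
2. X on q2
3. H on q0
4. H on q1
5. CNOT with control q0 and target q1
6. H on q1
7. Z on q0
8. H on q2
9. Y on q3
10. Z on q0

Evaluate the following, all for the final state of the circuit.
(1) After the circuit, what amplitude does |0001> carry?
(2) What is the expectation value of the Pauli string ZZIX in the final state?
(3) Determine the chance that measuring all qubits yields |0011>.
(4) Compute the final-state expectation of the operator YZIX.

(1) The amplitude on |0001> is I/2.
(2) The observable ZZIX averages to 0.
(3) The probability of measuring |0011> is 1/4.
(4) The expectation value of YZIX is 0.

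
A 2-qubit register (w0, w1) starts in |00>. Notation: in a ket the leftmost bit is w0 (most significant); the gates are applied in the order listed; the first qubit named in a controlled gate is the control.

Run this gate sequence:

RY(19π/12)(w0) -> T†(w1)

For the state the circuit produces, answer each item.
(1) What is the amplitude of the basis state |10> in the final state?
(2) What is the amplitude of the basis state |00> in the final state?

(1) The amplitude on |10> is -sqrt(2 - sqrt(2))/4 + sqrt(3*sqrt(2) + 6)/4.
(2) The amplitude on |00> is -sqrt(sqrt(2) + 2)/4 - sqrt(6 - 3*sqrt(2))/4.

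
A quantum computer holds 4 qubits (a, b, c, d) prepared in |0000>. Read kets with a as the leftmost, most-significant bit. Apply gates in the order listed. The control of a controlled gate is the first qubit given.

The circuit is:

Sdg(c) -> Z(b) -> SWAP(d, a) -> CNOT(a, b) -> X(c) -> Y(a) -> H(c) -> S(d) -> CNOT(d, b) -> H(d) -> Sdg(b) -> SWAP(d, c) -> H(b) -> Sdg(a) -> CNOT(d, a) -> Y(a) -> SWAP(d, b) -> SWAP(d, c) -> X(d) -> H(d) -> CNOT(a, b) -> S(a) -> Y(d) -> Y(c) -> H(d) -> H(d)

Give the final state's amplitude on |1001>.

|1001> carries amplitude 1/2 in the final state.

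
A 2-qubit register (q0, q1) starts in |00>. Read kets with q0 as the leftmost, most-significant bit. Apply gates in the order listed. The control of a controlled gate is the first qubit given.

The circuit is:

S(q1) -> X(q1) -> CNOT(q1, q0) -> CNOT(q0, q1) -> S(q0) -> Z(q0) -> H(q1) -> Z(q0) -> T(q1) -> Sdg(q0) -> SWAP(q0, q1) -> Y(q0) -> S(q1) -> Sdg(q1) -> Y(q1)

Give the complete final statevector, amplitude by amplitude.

After the circuit, the state carries amplitude -sqrt(2)*exp(I*pi/4)/2 on |00>, 0 on |01>, sqrt(2)/2 on |10>, 0 on |11>. Key observation: steps 13-14 multiply out to the identity, so the circuit reduces to the remaining gates.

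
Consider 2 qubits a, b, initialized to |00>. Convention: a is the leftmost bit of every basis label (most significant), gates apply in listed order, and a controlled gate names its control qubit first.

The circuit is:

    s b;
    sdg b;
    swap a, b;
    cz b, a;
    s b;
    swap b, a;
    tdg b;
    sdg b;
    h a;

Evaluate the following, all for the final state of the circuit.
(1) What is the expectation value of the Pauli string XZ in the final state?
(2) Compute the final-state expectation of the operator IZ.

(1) The observable XZ averages to 1. Key observation: the block from step 1 through step 2 cancels to the identity and can be dropped.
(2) The expectation value of IZ is 1.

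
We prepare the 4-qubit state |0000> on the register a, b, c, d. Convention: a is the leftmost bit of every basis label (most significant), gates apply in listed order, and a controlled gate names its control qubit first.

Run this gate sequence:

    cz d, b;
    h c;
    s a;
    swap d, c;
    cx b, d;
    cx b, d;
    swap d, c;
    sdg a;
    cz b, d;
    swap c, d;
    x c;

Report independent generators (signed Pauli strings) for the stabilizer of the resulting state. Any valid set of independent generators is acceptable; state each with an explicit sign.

The stabilizer group can be generated by +IIIX, +ZIII, +IZII, -IIZI, among other valid generating sets. Key observation: the block from step 3 through step 8 cancels to the identity and can be dropped.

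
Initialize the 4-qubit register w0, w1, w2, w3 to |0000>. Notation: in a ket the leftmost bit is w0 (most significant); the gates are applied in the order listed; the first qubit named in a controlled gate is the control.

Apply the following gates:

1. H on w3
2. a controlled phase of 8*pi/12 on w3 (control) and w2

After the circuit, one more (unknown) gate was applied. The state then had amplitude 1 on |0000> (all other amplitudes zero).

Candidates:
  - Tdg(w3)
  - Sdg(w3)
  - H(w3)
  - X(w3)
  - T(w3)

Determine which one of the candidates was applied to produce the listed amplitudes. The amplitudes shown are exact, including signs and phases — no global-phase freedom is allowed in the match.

It was H(w3) that produced the state shown.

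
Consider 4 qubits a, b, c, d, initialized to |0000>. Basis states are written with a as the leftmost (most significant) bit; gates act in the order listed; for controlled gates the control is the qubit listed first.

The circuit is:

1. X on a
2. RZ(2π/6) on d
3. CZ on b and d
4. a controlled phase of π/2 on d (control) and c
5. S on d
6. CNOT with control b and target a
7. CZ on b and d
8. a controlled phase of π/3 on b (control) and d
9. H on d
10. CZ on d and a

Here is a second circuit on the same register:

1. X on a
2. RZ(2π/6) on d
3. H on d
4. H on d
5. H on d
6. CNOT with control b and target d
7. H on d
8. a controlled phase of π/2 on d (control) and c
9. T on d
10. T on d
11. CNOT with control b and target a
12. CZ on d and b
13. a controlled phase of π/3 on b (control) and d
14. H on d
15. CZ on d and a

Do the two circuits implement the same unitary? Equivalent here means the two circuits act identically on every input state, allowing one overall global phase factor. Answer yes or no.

Yes: on every input state the two circuits agree up to one overall phase factor.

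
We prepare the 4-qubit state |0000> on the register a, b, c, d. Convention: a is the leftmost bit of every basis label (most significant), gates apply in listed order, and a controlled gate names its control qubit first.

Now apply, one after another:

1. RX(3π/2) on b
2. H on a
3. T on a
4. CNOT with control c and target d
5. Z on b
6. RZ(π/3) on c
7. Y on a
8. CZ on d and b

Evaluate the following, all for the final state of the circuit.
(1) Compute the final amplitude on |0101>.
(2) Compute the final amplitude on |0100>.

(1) |0101> carries amplitude 0 in the final state.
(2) The final state's coefficient on |0100> equals exp(I*pi/12)/2.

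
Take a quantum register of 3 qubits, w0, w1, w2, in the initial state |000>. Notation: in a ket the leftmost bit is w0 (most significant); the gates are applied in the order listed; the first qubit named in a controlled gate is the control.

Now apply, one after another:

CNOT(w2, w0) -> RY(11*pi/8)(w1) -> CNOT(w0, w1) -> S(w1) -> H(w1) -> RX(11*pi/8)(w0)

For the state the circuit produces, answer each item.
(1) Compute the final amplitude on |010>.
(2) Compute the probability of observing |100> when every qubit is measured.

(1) The amplitude on |010> is -sqrt(2)*sqrt(2 - sqrt(2))/8 + sqrt(2)/4 + sqrt(2)*I*sqrt(sqrt(2) + 2)/8.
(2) Outcome |100> occurs with probability sqrt(2 - sqrt(2))/8 + 1/4.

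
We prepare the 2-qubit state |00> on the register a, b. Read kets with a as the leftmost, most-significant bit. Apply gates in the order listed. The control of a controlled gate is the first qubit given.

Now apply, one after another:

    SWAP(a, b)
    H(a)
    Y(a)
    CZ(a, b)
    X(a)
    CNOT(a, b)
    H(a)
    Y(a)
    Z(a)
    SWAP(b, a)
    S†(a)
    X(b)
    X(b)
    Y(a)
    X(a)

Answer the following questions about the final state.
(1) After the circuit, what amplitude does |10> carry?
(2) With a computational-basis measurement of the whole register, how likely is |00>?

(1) The amplitude on |10> is -1/2.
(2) Outcome |00> occurs with probability 1/4.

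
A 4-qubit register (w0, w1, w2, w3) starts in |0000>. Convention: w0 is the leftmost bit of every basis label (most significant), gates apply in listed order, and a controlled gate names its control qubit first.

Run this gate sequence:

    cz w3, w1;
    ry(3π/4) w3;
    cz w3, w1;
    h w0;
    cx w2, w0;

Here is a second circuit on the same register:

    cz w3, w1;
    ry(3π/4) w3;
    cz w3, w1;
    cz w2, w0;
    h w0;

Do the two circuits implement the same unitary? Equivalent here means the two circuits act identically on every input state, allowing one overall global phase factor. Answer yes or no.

Yes: on every input state the two circuits agree up to one overall phase factor.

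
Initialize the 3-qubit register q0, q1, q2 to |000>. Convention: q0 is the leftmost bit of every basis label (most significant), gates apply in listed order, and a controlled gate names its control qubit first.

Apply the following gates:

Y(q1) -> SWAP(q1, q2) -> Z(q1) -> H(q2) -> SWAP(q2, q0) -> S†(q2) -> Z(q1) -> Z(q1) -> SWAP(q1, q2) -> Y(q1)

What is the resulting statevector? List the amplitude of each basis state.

The final amplitudes are -sqrt(2)/2 on |010>, sqrt(2)/2 on |110>, and 0 on every other basis state.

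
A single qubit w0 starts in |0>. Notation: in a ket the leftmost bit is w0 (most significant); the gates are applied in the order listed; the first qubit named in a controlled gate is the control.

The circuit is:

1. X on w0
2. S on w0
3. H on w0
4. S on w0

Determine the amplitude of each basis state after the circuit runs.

The final amplitudes are sqrt(2)*I/2 on |0>, sqrt(2)/2 on |1>.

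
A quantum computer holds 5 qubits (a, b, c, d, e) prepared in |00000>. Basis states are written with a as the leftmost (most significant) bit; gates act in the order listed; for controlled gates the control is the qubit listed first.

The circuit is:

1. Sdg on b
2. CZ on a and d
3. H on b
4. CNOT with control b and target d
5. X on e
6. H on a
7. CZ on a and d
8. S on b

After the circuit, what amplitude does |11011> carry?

|11011> carries amplitude -I/2 in the final state.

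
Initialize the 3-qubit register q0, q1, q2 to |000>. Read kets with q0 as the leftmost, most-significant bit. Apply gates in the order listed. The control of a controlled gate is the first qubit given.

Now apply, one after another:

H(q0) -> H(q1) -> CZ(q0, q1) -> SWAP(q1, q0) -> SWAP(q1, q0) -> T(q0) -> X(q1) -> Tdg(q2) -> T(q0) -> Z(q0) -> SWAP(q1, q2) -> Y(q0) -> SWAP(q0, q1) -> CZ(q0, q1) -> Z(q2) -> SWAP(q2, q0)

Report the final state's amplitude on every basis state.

The resulting statevector has amplitude 1/2 on |000>, 0 on |001>, I/2 on |010>, 0 on |011>, 1/2 on |100>, 0 on |101>, -I/2 on |110>, 0 on |111>. Key observation: steps 4-5 multiply out to the identity, so the circuit reduces to the remaining gates.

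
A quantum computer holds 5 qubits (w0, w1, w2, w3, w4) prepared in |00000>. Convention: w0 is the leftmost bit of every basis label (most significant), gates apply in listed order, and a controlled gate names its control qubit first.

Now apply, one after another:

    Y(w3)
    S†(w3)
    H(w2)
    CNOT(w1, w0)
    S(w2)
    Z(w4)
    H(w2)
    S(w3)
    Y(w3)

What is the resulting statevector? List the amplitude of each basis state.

The final amplitudes are 1/2 + I/2 on |00000>, 1/2 - I/2 on |00100>, and 0 on every other basis state.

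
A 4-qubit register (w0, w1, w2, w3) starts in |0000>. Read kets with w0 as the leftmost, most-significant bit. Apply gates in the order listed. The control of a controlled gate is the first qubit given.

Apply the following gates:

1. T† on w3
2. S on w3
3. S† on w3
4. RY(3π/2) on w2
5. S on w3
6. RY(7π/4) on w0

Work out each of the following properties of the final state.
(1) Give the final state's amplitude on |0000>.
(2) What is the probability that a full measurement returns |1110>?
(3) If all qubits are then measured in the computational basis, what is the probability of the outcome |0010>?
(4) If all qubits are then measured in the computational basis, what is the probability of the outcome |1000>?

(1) |0000> carries amplitude sqrt(2*sqrt(2) + 4)/4 in the final state. Key observation: gates 2-3 undo each other exactly, leaving only the rest of the circuit to track.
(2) A full measurement returns |1110> with probability 0.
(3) Outcome |0010> occurs with probability sqrt(2)/8 + 1/4.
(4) Outcome |1000> occurs with probability 1/4 - sqrt(2)/8.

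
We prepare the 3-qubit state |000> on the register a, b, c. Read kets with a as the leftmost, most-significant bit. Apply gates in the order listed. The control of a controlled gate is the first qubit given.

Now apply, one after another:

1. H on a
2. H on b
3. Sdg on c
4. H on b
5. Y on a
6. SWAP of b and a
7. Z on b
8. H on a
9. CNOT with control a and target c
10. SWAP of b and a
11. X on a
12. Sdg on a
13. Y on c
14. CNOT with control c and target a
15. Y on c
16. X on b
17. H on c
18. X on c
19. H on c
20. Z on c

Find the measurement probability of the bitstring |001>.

Outcome |001> occurs with probability 1/4. Key observation: the block from step 17 through step 20 cancels to the identity and can be dropped.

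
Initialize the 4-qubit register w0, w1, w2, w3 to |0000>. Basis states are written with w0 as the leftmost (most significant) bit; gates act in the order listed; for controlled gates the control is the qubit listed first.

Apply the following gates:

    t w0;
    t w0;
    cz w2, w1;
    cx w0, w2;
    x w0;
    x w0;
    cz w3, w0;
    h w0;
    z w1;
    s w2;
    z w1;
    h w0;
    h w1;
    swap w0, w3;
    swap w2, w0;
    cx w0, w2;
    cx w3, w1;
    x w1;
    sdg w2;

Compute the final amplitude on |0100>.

|0100> carries amplitude sqrt(2)/2 in the final state.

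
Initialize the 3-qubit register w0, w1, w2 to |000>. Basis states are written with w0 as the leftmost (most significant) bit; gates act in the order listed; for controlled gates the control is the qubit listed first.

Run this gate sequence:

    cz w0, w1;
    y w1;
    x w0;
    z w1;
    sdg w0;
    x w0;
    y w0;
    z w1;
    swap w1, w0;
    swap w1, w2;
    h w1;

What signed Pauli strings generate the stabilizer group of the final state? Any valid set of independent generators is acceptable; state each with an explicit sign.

The stabilizer group can be generated by +IXI, -ZII, -IIZ, among other valid generating sets.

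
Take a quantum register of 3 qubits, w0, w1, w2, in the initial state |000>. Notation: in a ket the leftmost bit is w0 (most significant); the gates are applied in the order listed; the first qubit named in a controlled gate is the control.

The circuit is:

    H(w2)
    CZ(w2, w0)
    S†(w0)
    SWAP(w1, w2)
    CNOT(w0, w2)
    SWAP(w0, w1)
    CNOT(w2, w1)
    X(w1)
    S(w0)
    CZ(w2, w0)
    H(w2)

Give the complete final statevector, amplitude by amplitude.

The final amplitudes are 0 on |000>, 0 on |001>, 1/2 on |010>, 1/2 on |011>, 0 on |100>, 0 on |101>, I/2 on |110>, I/2 on |111>.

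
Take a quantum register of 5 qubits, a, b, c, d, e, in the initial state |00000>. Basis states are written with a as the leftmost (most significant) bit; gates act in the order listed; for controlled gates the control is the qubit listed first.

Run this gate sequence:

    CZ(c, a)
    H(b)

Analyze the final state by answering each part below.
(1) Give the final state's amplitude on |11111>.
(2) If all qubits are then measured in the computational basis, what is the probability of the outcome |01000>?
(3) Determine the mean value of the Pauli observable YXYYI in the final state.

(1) The amplitude on |11111> is 0.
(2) Outcome |01000> occurs with probability 1/2.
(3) In the final state, YXYYI has expectation 0.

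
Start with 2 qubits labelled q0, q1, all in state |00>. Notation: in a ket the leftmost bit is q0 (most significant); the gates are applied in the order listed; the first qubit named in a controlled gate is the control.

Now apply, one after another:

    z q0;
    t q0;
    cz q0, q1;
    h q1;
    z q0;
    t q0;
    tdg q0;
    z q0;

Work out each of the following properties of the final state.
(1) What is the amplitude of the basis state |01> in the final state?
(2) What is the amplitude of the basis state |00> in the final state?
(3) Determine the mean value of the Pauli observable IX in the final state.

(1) |01> carries amplitude sqrt(2)/2 in the final state.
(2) The amplitude on |00> is sqrt(2)/2.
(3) The observable IX averages to 1.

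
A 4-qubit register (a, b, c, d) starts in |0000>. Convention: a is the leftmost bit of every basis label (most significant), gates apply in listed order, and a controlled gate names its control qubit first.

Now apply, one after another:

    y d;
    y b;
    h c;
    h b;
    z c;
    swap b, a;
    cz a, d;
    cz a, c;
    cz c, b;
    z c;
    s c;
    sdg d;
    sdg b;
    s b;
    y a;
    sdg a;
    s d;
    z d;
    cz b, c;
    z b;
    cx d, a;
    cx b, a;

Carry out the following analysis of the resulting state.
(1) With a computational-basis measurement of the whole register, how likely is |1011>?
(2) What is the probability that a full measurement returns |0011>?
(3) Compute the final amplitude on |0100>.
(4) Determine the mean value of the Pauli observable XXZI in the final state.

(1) The probability of measuring |1011> is 1/4.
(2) The probability of measuring |0011> is 1/4.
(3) |0100> carries amplitude 0 in the final state.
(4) In the final state, XXZI has expectation 0.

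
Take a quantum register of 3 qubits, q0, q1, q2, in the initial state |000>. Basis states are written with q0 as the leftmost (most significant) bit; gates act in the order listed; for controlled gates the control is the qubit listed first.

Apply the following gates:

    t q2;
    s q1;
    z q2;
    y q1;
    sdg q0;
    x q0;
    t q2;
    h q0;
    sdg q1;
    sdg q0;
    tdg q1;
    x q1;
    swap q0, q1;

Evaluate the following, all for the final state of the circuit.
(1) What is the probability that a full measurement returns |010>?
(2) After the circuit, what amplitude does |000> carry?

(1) The probability of measuring |010> is 1/2.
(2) The final state's coefficient on |000> equals -sqrt(2)*exp(3*I*pi/4)/2.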